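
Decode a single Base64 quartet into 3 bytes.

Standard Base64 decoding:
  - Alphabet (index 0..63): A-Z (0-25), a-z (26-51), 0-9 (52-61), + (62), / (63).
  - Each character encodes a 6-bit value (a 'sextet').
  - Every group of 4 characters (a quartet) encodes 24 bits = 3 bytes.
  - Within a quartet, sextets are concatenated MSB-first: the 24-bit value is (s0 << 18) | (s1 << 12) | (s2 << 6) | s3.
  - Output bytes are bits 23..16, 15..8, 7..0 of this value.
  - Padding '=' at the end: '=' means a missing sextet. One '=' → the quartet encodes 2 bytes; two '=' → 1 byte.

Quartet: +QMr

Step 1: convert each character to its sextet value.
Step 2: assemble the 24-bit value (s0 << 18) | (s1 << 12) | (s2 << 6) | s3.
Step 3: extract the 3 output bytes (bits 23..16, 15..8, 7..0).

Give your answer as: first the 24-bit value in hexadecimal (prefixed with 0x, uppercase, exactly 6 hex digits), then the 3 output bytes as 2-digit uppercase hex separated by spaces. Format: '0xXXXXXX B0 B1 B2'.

Sextets: +=62, Q=16, M=12, r=43
24-bit: (62<<18) | (16<<12) | (12<<6) | 43
      = 0xF80000 | 0x010000 | 0x000300 | 0x00002B
      = 0xF9032B
Bytes: (v>>16)&0xFF=F9, (v>>8)&0xFF=03, v&0xFF=2B

Answer: 0xF9032B F9 03 2B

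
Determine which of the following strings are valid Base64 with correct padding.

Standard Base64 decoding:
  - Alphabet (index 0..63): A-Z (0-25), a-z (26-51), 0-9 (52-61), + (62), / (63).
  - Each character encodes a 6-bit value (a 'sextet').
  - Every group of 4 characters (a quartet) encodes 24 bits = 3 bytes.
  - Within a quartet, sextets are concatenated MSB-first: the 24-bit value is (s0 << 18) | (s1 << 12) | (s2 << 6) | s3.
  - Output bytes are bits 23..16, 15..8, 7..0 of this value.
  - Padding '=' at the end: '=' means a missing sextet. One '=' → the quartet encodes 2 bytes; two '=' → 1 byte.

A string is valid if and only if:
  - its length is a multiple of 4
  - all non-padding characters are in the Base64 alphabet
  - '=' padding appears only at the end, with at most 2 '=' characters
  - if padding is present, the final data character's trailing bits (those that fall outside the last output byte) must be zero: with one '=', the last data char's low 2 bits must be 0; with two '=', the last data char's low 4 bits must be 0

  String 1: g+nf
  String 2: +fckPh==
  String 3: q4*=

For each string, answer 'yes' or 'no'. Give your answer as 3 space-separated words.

Answer: yes no no

Derivation:
String 1: 'g+nf' → valid
String 2: '+fckPh==' → invalid (bad trailing bits)
String 3: 'q4*=' → invalid (bad char(s): ['*'])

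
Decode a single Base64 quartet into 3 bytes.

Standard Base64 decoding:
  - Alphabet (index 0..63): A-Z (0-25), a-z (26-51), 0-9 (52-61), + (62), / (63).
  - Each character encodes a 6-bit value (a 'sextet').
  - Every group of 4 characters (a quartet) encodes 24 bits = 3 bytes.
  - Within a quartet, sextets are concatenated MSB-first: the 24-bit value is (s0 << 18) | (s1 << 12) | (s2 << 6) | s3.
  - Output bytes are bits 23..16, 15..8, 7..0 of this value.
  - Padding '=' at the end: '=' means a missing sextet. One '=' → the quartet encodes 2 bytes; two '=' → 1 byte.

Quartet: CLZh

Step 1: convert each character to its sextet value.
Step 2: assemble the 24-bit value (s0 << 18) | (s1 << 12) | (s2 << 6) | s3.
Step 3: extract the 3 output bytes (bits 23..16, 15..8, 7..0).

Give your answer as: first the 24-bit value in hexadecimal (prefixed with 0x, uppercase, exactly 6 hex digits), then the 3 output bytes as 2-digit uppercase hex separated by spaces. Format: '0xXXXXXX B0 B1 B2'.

Answer: 0x08B661 08 B6 61

Derivation:
Sextets: C=2, L=11, Z=25, h=33
24-bit: (2<<18) | (11<<12) | (25<<6) | 33
      = 0x080000 | 0x00B000 | 0x000640 | 0x000021
      = 0x08B661
Bytes: (v>>16)&0xFF=08, (v>>8)&0xFF=B6, v&0xFF=61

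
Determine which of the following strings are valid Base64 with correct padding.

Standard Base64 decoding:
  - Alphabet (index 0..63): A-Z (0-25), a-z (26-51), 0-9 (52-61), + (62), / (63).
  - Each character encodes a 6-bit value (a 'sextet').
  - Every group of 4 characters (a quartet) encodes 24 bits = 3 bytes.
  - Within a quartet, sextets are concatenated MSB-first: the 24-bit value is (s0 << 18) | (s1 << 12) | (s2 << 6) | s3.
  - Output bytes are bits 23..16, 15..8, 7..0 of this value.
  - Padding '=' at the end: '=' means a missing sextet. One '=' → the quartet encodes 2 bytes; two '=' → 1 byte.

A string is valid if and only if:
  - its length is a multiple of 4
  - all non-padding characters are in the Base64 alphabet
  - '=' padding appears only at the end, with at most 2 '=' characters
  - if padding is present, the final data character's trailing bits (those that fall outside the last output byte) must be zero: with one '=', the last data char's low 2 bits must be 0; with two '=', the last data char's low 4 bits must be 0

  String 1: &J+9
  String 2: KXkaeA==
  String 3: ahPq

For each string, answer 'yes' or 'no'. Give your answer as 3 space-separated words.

Answer: no yes yes

Derivation:
String 1: '&J+9' → invalid (bad char(s): ['&'])
String 2: 'KXkaeA==' → valid
String 3: 'ahPq' → valid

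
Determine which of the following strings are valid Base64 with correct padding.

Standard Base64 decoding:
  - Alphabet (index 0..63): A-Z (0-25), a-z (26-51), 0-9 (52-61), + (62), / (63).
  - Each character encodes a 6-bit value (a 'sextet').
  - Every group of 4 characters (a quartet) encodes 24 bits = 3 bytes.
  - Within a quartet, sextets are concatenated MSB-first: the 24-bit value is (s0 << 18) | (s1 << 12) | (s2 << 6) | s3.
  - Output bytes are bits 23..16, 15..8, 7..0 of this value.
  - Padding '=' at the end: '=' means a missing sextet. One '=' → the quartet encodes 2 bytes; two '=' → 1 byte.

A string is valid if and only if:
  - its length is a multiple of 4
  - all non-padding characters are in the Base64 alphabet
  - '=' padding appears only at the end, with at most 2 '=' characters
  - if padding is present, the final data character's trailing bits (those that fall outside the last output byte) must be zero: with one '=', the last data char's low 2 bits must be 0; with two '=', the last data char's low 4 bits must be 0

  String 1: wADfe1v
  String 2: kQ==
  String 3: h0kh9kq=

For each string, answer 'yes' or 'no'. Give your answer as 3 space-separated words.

Answer: no yes no

Derivation:
String 1: 'wADfe1v' → invalid (len=7 not mult of 4)
String 2: 'kQ==' → valid
String 3: 'h0kh9kq=' → invalid (bad trailing bits)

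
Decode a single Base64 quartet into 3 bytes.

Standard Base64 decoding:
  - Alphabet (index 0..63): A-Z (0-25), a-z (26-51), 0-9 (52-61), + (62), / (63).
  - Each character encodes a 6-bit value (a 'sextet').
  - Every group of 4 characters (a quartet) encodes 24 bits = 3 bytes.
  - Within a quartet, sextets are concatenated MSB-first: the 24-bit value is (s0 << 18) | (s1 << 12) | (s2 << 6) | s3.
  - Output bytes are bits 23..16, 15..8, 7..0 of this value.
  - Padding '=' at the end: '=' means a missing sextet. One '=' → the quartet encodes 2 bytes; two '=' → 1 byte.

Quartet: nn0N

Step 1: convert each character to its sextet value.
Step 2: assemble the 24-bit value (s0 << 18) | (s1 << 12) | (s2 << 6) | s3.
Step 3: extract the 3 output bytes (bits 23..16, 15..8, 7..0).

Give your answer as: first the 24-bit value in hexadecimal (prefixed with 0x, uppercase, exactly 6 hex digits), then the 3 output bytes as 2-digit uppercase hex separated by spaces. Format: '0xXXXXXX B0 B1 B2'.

Sextets: n=39, n=39, 0=52, N=13
24-bit: (39<<18) | (39<<12) | (52<<6) | 13
      = 0x9C0000 | 0x027000 | 0x000D00 | 0x00000D
      = 0x9E7D0D
Bytes: (v>>16)&0xFF=9E, (v>>8)&0xFF=7D, v&0xFF=0D

Answer: 0x9E7D0D 9E 7D 0D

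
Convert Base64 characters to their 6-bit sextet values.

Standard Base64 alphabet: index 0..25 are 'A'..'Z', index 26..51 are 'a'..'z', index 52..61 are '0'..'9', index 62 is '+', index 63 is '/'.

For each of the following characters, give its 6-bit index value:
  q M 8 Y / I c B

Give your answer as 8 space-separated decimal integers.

'q': a..z range, 26 + ord('q') − ord('a') = 42
'M': A..Z range, ord('M') − ord('A') = 12
'8': 0..9 range, 52 + ord('8') − ord('0') = 60
'Y': A..Z range, ord('Y') − ord('A') = 24
'/': index 63
'I': A..Z range, ord('I') − ord('A') = 8
'c': a..z range, 26 + ord('c') − ord('a') = 28
'B': A..Z range, ord('B') − ord('A') = 1

Answer: 42 12 60 24 63 8 28 1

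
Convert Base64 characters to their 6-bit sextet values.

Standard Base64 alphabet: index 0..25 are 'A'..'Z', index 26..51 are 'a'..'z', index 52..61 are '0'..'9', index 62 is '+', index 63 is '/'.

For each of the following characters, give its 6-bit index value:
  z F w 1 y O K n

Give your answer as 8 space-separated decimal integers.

'z': a..z range, 26 + ord('z') − ord('a') = 51
'F': A..Z range, ord('F') − ord('A') = 5
'w': a..z range, 26 + ord('w') − ord('a') = 48
'1': 0..9 range, 52 + ord('1') − ord('0') = 53
'y': a..z range, 26 + ord('y') − ord('a') = 50
'O': A..Z range, ord('O') − ord('A') = 14
'K': A..Z range, ord('K') − ord('A') = 10
'n': a..z range, 26 + ord('n') − ord('a') = 39

Answer: 51 5 48 53 50 14 10 39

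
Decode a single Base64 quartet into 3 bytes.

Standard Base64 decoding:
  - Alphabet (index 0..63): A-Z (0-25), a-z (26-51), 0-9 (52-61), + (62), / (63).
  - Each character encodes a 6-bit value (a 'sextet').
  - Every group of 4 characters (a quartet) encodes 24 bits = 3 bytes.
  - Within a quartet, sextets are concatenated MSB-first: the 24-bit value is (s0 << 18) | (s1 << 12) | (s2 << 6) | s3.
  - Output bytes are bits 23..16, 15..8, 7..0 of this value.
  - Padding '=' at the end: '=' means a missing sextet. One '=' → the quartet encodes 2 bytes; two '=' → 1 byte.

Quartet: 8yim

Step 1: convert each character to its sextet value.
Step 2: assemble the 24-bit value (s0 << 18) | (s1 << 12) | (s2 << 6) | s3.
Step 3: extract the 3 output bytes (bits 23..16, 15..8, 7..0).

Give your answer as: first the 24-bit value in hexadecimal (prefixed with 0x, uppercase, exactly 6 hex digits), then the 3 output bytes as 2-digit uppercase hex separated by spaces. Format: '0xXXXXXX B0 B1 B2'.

Answer: 0xF328A6 F3 28 A6

Derivation:
Sextets: 8=60, y=50, i=34, m=38
24-bit: (60<<18) | (50<<12) | (34<<6) | 38
      = 0xF00000 | 0x032000 | 0x000880 | 0x000026
      = 0xF328A6
Bytes: (v>>16)&0xFF=F3, (v>>8)&0xFF=28, v&0xFF=A6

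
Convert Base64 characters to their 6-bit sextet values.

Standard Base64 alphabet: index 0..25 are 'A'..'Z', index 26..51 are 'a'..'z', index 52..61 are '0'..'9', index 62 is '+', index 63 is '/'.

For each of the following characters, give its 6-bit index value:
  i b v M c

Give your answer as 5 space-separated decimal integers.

'i': a..z range, 26 + ord('i') − ord('a') = 34
'b': a..z range, 26 + ord('b') − ord('a') = 27
'v': a..z range, 26 + ord('v') − ord('a') = 47
'M': A..Z range, ord('M') − ord('A') = 12
'c': a..z range, 26 + ord('c') − ord('a') = 28

Answer: 34 27 47 12 28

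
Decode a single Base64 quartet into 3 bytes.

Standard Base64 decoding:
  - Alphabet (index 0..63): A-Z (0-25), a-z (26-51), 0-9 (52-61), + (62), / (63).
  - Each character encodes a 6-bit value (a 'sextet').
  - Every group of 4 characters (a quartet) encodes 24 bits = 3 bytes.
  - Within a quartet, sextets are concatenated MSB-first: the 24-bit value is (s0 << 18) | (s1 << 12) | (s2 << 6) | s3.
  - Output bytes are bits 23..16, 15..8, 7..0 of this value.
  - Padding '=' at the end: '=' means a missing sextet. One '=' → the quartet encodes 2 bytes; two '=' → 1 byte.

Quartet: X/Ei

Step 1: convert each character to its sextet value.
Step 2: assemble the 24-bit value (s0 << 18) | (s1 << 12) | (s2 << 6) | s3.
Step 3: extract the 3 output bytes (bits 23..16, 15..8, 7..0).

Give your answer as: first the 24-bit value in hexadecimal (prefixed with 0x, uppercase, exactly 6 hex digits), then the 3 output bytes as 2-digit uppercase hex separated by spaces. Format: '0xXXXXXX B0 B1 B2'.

Sextets: X=23, /=63, E=4, i=34
24-bit: (23<<18) | (63<<12) | (4<<6) | 34
      = 0x5C0000 | 0x03F000 | 0x000100 | 0x000022
      = 0x5FF122
Bytes: (v>>16)&0xFF=5F, (v>>8)&0xFF=F1, v&0xFF=22

Answer: 0x5FF122 5F F1 22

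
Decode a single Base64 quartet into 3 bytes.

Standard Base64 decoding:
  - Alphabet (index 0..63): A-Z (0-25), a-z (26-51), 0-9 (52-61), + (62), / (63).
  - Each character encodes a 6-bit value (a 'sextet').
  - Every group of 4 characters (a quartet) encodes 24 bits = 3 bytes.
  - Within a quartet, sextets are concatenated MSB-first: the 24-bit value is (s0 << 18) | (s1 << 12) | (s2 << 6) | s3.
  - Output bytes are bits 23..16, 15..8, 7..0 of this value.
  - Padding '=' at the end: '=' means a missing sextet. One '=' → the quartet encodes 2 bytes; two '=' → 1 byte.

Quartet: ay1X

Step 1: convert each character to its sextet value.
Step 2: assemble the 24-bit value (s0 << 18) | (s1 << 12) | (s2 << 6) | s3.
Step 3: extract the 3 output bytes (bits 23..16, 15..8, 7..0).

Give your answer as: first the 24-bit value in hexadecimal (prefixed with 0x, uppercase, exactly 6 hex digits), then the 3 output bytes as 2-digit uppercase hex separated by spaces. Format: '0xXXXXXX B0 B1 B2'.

Sextets: a=26, y=50, 1=53, X=23
24-bit: (26<<18) | (50<<12) | (53<<6) | 23
      = 0x680000 | 0x032000 | 0x000D40 | 0x000017
      = 0x6B2D57
Bytes: (v>>16)&0xFF=6B, (v>>8)&0xFF=2D, v&0xFF=57

Answer: 0x6B2D57 6B 2D 57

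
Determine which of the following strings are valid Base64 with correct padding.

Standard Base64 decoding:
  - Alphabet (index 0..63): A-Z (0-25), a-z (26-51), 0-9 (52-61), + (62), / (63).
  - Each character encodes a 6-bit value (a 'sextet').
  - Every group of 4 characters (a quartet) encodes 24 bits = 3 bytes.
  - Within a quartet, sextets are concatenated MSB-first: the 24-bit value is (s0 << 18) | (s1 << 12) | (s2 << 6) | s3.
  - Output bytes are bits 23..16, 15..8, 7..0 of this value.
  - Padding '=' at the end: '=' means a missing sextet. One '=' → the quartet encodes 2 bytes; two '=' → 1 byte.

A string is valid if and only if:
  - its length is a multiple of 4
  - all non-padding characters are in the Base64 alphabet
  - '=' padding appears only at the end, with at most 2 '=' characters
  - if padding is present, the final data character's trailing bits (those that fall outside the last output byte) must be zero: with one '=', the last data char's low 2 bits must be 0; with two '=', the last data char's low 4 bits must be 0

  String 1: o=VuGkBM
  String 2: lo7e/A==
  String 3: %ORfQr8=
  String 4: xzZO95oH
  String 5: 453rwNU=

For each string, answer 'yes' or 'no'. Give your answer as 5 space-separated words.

Answer: no yes no yes yes

Derivation:
String 1: 'o=VuGkBM' → invalid (bad char(s): ['=']; '=' in middle)
String 2: 'lo7e/A==' → valid
String 3: '%ORfQr8=' → invalid (bad char(s): ['%'])
String 4: 'xzZO95oH' → valid
String 5: '453rwNU=' → valid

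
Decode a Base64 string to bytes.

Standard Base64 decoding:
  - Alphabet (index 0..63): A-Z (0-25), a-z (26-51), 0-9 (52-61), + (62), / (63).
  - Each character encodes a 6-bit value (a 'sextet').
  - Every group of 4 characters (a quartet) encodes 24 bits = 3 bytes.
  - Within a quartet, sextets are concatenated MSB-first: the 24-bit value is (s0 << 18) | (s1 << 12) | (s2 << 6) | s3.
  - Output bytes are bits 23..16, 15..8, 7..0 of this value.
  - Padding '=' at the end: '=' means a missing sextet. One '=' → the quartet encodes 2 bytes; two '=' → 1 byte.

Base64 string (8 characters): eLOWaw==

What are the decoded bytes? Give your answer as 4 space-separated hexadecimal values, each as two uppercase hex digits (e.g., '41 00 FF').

Answer: 78 B3 96 6B

Derivation:
After char 0 ('e'=30): chars_in_quartet=1 acc=0x1E bytes_emitted=0
After char 1 ('L'=11): chars_in_quartet=2 acc=0x78B bytes_emitted=0
After char 2 ('O'=14): chars_in_quartet=3 acc=0x1E2CE bytes_emitted=0
After char 3 ('W'=22): chars_in_quartet=4 acc=0x78B396 -> emit 78 B3 96, reset; bytes_emitted=3
After char 4 ('a'=26): chars_in_quartet=1 acc=0x1A bytes_emitted=3
After char 5 ('w'=48): chars_in_quartet=2 acc=0x6B0 bytes_emitted=3
Padding '==': partial quartet acc=0x6B0 -> emit 6B; bytes_emitted=4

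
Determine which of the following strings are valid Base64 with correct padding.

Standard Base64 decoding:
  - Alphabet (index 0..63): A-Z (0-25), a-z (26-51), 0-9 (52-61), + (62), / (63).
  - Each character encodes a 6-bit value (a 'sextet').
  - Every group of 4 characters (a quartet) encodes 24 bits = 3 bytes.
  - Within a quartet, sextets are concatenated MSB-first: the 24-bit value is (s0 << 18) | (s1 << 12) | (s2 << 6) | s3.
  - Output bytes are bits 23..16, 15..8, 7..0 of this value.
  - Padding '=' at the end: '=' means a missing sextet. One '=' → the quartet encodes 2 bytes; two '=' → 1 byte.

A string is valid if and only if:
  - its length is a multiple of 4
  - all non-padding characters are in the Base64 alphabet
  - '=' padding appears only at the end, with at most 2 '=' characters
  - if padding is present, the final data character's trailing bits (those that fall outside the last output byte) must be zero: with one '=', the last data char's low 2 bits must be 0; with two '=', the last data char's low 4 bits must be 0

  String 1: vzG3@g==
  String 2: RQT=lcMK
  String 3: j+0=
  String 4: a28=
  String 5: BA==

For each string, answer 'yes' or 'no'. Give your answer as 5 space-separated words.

String 1: 'vzG3@g==' → invalid (bad char(s): ['@'])
String 2: 'RQT=lcMK' → invalid (bad char(s): ['=']; '=' in middle)
String 3: 'j+0=' → valid
String 4: 'a28=' → valid
String 5: 'BA==' → valid

Answer: no no yes yes yes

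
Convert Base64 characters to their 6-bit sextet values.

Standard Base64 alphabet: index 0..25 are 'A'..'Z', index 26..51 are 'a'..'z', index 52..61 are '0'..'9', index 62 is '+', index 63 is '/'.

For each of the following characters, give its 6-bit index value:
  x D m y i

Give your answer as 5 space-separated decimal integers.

'x': a..z range, 26 + ord('x') − ord('a') = 49
'D': A..Z range, ord('D') − ord('A') = 3
'm': a..z range, 26 + ord('m') − ord('a') = 38
'y': a..z range, 26 + ord('y') − ord('a') = 50
'i': a..z range, 26 + ord('i') − ord('a') = 34

Answer: 49 3 38 50 34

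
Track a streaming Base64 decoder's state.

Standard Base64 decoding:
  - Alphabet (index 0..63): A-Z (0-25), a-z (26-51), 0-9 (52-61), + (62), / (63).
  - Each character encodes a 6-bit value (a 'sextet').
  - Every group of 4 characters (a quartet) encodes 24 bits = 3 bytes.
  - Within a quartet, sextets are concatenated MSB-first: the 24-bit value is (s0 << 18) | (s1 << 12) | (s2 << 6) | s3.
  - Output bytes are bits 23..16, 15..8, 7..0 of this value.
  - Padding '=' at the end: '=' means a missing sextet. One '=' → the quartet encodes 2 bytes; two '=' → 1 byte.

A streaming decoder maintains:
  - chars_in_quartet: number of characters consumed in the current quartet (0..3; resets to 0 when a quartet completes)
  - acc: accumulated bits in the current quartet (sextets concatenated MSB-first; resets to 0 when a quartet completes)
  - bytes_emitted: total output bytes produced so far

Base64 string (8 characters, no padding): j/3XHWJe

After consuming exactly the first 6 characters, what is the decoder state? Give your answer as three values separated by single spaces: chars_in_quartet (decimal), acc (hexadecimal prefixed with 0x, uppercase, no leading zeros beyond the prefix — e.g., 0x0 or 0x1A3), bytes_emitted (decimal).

Answer: 2 0x1D6 3

Derivation:
After char 0 ('j'=35): chars_in_quartet=1 acc=0x23 bytes_emitted=0
After char 1 ('/'=63): chars_in_quartet=2 acc=0x8FF bytes_emitted=0
After char 2 ('3'=55): chars_in_quartet=3 acc=0x23FF7 bytes_emitted=0
After char 3 ('X'=23): chars_in_quartet=4 acc=0x8FFDD7 -> emit 8F FD D7, reset; bytes_emitted=3
After char 4 ('H'=7): chars_in_quartet=1 acc=0x7 bytes_emitted=3
After char 5 ('W'=22): chars_in_quartet=2 acc=0x1D6 bytes_emitted=3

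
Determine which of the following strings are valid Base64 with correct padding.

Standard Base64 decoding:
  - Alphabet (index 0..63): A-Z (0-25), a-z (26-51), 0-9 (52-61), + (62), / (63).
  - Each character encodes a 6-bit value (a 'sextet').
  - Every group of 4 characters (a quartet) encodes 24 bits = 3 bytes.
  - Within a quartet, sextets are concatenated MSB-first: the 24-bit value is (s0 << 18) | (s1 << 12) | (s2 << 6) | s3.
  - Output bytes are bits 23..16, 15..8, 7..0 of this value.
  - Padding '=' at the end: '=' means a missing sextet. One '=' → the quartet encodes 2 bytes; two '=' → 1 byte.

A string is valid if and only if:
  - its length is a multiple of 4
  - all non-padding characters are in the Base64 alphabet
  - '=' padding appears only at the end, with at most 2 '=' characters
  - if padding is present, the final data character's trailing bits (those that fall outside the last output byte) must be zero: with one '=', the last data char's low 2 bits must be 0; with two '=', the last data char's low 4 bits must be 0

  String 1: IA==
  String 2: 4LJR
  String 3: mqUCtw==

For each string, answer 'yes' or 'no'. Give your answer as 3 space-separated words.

String 1: 'IA==' → valid
String 2: '4LJR' → valid
String 3: 'mqUCtw==' → valid

Answer: yes yes yes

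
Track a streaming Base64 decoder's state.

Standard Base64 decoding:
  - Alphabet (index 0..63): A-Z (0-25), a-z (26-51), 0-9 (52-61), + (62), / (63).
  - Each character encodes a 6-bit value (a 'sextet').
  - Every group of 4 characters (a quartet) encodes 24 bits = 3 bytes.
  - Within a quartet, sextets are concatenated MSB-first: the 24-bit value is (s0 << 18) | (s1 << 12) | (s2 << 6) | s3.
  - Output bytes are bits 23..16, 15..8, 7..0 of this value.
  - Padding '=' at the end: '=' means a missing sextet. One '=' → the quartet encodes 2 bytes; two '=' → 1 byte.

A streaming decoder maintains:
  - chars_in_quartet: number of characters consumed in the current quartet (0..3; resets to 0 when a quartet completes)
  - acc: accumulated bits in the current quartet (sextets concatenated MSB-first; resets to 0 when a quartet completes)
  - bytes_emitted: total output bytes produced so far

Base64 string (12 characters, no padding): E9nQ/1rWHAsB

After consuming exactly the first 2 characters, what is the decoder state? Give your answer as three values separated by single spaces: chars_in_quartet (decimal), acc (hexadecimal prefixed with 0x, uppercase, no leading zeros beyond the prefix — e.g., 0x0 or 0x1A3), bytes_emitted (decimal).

Answer: 2 0x13D 0

Derivation:
After char 0 ('E'=4): chars_in_quartet=1 acc=0x4 bytes_emitted=0
After char 1 ('9'=61): chars_in_quartet=2 acc=0x13D bytes_emitted=0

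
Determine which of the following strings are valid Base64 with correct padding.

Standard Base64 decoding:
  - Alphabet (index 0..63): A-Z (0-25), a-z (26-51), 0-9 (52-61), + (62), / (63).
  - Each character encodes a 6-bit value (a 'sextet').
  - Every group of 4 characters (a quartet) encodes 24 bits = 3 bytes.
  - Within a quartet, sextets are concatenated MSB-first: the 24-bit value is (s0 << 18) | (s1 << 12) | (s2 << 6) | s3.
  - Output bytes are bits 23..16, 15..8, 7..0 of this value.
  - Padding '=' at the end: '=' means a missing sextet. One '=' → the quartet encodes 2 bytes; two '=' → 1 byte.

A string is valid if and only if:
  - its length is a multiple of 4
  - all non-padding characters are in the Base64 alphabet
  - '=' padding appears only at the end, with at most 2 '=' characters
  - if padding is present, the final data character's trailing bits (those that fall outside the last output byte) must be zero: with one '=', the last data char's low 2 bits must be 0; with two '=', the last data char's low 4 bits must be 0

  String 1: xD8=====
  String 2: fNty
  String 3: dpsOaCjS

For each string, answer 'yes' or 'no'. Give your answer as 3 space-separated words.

Answer: no yes yes

Derivation:
String 1: 'xD8=====' → invalid (5 pad chars (max 2))
String 2: 'fNty' → valid
String 3: 'dpsOaCjS' → valid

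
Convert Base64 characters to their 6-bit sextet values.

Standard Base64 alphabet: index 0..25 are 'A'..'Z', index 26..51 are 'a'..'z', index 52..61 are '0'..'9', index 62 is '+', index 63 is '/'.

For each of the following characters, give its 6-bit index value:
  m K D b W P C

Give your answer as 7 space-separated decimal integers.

Answer: 38 10 3 27 22 15 2

Derivation:
'm': a..z range, 26 + ord('m') − ord('a') = 38
'K': A..Z range, ord('K') − ord('A') = 10
'D': A..Z range, ord('D') − ord('A') = 3
'b': a..z range, 26 + ord('b') − ord('a') = 27
'W': A..Z range, ord('W') − ord('A') = 22
'P': A..Z range, ord('P') − ord('A') = 15
'C': A..Z range, ord('C') − ord('A') = 2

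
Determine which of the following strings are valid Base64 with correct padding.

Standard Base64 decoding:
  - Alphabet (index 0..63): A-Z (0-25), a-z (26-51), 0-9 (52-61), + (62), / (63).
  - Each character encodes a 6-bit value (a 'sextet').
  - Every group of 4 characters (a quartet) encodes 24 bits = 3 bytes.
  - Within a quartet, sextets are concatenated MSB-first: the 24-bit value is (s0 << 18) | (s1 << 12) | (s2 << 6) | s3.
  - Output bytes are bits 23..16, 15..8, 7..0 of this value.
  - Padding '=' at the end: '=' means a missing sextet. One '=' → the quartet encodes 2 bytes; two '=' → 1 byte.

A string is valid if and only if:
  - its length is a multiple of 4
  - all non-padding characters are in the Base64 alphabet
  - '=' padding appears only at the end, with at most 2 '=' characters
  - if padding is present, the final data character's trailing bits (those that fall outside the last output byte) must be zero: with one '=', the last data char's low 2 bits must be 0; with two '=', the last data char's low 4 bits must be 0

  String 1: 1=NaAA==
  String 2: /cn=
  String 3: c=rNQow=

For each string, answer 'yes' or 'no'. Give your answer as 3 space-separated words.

String 1: '1=NaAA==' → invalid (bad char(s): ['=']; '=' in middle)
String 2: '/cn=' → invalid (bad trailing bits)
String 3: 'c=rNQow=' → invalid (bad char(s): ['=']; '=' in middle)

Answer: no no no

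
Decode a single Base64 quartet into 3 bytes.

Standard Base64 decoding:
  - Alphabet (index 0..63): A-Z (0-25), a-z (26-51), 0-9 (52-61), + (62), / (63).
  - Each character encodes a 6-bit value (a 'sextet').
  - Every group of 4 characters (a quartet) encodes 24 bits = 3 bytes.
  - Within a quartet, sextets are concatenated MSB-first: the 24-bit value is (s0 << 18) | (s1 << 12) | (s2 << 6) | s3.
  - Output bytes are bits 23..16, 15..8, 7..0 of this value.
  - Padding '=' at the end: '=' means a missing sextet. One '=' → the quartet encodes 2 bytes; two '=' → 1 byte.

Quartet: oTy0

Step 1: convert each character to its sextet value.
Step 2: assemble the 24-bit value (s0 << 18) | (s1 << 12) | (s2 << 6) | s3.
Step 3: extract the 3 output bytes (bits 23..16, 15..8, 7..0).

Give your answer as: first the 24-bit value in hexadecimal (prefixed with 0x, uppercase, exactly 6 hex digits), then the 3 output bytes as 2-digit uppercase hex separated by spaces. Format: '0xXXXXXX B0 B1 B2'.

Sextets: o=40, T=19, y=50, 0=52
24-bit: (40<<18) | (19<<12) | (50<<6) | 52
      = 0xA00000 | 0x013000 | 0x000C80 | 0x000034
      = 0xA13CB4
Bytes: (v>>16)&0xFF=A1, (v>>8)&0xFF=3C, v&0xFF=B4

Answer: 0xA13CB4 A1 3C B4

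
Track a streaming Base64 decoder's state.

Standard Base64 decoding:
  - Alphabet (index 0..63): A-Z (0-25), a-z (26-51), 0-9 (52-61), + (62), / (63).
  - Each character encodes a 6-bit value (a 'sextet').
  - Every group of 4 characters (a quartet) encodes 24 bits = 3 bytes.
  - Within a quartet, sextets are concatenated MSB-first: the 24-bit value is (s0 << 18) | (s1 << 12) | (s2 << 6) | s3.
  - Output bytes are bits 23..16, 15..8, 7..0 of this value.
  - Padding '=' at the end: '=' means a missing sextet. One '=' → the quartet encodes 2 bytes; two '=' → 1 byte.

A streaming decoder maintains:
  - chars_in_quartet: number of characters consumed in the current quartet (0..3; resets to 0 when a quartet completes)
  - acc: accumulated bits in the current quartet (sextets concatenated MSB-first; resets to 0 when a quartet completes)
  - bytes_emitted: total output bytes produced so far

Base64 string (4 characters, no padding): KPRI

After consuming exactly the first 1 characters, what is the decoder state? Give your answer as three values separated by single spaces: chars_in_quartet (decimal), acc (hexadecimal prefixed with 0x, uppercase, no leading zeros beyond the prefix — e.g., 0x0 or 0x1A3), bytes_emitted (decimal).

Answer: 1 0xA 0

Derivation:
After char 0 ('K'=10): chars_in_quartet=1 acc=0xA bytes_emitted=0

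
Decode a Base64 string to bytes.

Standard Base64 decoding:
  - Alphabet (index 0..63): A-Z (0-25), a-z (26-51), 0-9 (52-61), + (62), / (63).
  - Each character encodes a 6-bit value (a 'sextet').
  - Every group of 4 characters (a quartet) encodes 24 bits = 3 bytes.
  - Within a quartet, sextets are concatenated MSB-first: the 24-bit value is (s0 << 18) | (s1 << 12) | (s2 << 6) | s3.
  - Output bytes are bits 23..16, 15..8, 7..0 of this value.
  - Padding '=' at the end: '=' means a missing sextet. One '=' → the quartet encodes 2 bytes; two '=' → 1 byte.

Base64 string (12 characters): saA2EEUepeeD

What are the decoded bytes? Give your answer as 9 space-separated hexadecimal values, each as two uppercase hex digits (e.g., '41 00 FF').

After char 0 ('s'=44): chars_in_quartet=1 acc=0x2C bytes_emitted=0
After char 1 ('a'=26): chars_in_quartet=2 acc=0xB1A bytes_emitted=0
After char 2 ('A'=0): chars_in_quartet=3 acc=0x2C680 bytes_emitted=0
After char 3 ('2'=54): chars_in_quartet=4 acc=0xB1A036 -> emit B1 A0 36, reset; bytes_emitted=3
After char 4 ('E'=4): chars_in_quartet=1 acc=0x4 bytes_emitted=3
After char 5 ('E'=4): chars_in_quartet=2 acc=0x104 bytes_emitted=3
After char 6 ('U'=20): chars_in_quartet=3 acc=0x4114 bytes_emitted=3
After char 7 ('e'=30): chars_in_quartet=4 acc=0x10451E -> emit 10 45 1E, reset; bytes_emitted=6
After char 8 ('p'=41): chars_in_quartet=1 acc=0x29 bytes_emitted=6
After char 9 ('e'=30): chars_in_quartet=2 acc=0xA5E bytes_emitted=6
After char 10 ('e'=30): chars_in_quartet=3 acc=0x2979E bytes_emitted=6
After char 11 ('D'=3): chars_in_quartet=4 acc=0xA5E783 -> emit A5 E7 83, reset; bytes_emitted=9

Answer: B1 A0 36 10 45 1E A5 E7 83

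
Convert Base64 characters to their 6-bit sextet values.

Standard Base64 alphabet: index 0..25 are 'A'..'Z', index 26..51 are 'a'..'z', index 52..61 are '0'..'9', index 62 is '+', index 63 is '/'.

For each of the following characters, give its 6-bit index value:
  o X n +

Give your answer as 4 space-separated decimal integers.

'o': a..z range, 26 + ord('o') − ord('a') = 40
'X': A..Z range, ord('X') − ord('A') = 23
'n': a..z range, 26 + ord('n') − ord('a') = 39
'+': index 62

Answer: 40 23 39 62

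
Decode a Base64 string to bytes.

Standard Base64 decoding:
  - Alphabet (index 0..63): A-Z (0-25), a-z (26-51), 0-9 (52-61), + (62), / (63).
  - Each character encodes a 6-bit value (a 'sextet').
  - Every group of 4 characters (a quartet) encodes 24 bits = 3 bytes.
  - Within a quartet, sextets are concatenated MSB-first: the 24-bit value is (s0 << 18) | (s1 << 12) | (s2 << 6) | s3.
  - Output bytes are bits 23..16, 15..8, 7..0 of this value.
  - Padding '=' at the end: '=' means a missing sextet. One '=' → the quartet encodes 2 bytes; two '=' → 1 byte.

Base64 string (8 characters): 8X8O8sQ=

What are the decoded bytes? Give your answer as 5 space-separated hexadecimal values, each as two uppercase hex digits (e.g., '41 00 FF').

Answer: F1 7F 0E F2 C4

Derivation:
After char 0 ('8'=60): chars_in_quartet=1 acc=0x3C bytes_emitted=0
After char 1 ('X'=23): chars_in_quartet=2 acc=0xF17 bytes_emitted=0
After char 2 ('8'=60): chars_in_quartet=3 acc=0x3C5FC bytes_emitted=0
After char 3 ('O'=14): chars_in_quartet=4 acc=0xF17F0E -> emit F1 7F 0E, reset; bytes_emitted=3
After char 4 ('8'=60): chars_in_quartet=1 acc=0x3C bytes_emitted=3
After char 5 ('s'=44): chars_in_quartet=2 acc=0xF2C bytes_emitted=3
After char 6 ('Q'=16): chars_in_quartet=3 acc=0x3CB10 bytes_emitted=3
Padding '=': partial quartet acc=0x3CB10 -> emit F2 C4; bytes_emitted=5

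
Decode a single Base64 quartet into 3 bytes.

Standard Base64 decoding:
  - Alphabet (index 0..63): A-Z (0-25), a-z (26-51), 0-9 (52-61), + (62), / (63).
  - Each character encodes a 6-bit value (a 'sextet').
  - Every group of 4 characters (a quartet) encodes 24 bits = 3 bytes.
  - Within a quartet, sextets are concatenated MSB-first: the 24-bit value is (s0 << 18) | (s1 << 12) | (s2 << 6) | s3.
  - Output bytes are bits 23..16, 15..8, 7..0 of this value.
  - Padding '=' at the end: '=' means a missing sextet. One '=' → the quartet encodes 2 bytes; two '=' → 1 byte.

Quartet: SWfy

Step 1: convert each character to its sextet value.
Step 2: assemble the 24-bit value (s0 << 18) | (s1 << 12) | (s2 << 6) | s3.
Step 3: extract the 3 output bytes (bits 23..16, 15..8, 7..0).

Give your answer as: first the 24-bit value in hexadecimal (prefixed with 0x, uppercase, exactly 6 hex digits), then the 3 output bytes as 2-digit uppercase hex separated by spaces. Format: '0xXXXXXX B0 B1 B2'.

Answer: 0x4967F2 49 67 F2

Derivation:
Sextets: S=18, W=22, f=31, y=50
24-bit: (18<<18) | (22<<12) | (31<<6) | 50
      = 0x480000 | 0x016000 | 0x0007C0 | 0x000032
      = 0x4967F2
Bytes: (v>>16)&0xFF=49, (v>>8)&0xFF=67, v&0xFF=F2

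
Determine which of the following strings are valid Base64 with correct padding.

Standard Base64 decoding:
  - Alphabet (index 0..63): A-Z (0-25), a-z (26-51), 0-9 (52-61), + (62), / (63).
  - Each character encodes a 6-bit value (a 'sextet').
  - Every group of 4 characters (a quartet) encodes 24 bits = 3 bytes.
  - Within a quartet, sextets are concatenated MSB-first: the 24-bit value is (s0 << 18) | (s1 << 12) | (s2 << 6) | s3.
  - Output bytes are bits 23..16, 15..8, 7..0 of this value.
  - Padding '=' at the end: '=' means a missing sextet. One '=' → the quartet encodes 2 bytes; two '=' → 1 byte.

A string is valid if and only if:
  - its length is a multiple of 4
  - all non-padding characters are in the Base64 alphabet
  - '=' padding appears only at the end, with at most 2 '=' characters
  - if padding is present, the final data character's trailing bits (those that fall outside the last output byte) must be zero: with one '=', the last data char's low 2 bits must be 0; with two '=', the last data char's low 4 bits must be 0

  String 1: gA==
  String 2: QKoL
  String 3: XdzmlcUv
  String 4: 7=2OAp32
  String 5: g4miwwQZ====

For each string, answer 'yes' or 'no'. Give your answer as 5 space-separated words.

String 1: 'gA==' → valid
String 2: 'QKoL' → valid
String 3: 'XdzmlcUv' → valid
String 4: '7=2OAp32' → invalid (bad char(s): ['=']; '=' in middle)
String 5: 'g4miwwQZ====' → invalid (4 pad chars (max 2))

Answer: yes yes yes no no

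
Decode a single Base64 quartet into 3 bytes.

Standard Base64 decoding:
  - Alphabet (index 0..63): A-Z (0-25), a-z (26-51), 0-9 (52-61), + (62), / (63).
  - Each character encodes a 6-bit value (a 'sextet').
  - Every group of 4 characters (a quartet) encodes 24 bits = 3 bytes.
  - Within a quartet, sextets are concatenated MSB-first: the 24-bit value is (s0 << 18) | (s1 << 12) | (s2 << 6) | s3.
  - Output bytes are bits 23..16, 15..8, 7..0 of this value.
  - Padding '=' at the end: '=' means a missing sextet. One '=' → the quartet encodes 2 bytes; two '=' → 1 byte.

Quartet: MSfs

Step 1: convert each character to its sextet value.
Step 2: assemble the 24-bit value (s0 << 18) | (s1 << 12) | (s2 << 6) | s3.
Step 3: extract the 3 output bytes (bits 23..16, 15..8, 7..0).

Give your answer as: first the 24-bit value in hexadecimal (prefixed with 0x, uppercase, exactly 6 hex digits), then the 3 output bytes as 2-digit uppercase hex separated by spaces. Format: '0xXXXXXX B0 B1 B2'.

Sextets: M=12, S=18, f=31, s=44
24-bit: (12<<18) | (18<<12) | (31<<6) | 44
      = 0x300000 | 0x012000 | 0x0007C0 | 0x00002C
      = 0x3127EC
Bytes: (v>>16)&0xFF=31, (v>>8)&0xFF=27, v&0xFF=EC

Answer: 0x3127EC 31 27 EC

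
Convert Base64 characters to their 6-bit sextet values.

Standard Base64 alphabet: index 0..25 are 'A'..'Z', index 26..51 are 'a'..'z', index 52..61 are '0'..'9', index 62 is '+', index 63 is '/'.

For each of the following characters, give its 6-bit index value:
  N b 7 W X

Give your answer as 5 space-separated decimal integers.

'N': A..Z range, ord('N') − ord('A') = 13
'b': a..z range, 26 + ord('b') − ord('a') = 27
'7': 0..9 range, 52 + ord('7') − ord('0') = 59
'W': A..Z range, ord('W') − ord('A') = 22
'X': A..Z range, ord('X') − ord('A') = 23

Answer: 13 27 59 22 23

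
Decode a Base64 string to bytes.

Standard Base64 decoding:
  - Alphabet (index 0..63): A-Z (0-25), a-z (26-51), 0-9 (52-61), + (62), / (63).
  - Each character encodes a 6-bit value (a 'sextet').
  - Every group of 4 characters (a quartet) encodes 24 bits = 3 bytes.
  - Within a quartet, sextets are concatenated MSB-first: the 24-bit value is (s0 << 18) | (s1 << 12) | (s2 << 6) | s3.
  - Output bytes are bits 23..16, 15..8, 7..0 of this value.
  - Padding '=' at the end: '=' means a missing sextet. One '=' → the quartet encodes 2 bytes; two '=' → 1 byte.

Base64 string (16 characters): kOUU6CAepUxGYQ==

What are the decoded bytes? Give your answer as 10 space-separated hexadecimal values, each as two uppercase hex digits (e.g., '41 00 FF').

After char 0 ('k'=36): chars_in_quartet=1 acc=0x24 bytes_emitted=0
After char 1 ('O'=14): chars_in_quartet=2 acc=0x90E bytes_emitted=0
After char 2 ('U'=20): chars_in_quartet=3 acc=0x24394 bytes_emitted=0
After char 3 ('U'=20): chars_in_quartet=4 acc=0x90E514 -> emit 90 E5 14, reset; bytes_emitted=3
After char 4 ('6'=58): chars_in_quartet=1 acc=0x3A bytes_emitted=3
After char 5 ('C'=2): chars_in_quartet=2 acc=0xE82 bytes_emitted=3
After char 6 ('A'=0): chars_in_quartet=3 acc=0x3A080 bytes_emitted=3
After char 7 ('e'=30): chars_in_quartet=4 acc=0xE8201E -> emit E8 20 1E, reset; bytes_emitted=6
After char 8 ('p'=41): chars_in_quartet=1 acc=0x29 bytes_emitted=6
After char 9 ('U'=20): chars_in_quartet=2 acc=0xA54 bytes_emitted=6
After char 10 ('x'=49): chars_in_quartet=3 acc=0x29531 bytes_emitted=6
After char 11 ('G'=6): chars_in_quartet=4 acc=0xA54C46 -> emit A5 4C 46, reset; bytes_emitted=9
After char 12 ('Y'=24): chars_in_quartet=1 acc=0x18 bytes_emitted=9
After char 13 ('Q'=16): chars_in_quartet=2 acc=0x610 bytes_emitted=9
Padding '==': partial quartet acc=0x610 -> emit 61; bytes_emitted=10

Answer: 90 E5 14 E8 20 1E A5 4C 46 61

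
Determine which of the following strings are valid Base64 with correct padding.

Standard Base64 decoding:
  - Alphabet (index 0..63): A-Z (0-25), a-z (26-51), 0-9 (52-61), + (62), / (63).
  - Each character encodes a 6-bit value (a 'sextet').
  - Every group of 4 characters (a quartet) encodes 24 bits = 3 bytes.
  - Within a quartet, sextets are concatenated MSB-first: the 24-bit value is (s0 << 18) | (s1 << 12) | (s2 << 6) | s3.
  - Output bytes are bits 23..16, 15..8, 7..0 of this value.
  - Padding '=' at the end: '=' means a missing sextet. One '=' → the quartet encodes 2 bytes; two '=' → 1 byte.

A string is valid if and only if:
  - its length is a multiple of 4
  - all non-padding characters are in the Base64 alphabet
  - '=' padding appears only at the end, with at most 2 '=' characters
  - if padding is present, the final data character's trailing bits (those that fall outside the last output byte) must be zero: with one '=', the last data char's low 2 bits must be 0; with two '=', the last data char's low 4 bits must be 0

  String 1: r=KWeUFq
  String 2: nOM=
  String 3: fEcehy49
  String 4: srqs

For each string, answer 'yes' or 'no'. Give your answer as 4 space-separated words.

String 1: 'r=KWeUFq' → invalid (bad char(s): ['=']; '=' in middle)
String 2: 'nOM=' → valid
String 3: 'fEcehy49' → valid
String 4: 'srqs' → valid

Answer: no yes yes yes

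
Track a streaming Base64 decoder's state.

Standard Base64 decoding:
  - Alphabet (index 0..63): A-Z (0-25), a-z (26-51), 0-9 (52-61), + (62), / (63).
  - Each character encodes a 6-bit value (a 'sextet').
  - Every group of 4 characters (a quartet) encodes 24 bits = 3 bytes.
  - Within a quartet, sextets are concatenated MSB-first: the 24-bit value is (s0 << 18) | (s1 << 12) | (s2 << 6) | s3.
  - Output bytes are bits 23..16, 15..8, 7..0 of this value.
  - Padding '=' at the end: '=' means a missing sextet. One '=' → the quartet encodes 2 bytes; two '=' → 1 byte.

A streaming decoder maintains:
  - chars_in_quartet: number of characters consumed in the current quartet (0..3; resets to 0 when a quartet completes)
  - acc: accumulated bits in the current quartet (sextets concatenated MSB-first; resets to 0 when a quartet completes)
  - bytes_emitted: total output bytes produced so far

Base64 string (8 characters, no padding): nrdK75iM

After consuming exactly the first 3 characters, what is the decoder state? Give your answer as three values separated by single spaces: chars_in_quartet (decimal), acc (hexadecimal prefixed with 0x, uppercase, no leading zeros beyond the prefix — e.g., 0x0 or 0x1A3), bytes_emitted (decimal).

After char 0 ('n'=39): chars_in_quartet=1 acc=0x27 bytes_emitted=0
After char 1 ('r'=43): chars_in_quartet=2 acc=0x9EB bytes_emitted=0
After char 2 ('d'=29): chars_in_quartet=3 acc=0x27ADD bytes_emitted=0

Answer: 3 0x27ADD 0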